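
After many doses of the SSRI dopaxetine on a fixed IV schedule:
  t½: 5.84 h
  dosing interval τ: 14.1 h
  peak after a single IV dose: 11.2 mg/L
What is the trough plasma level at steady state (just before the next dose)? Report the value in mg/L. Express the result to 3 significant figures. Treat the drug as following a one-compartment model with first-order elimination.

2.59 mg/L

k = ln2 / t½ = 0.693147 / 5.84 = 0.1187 h⁻¹
e^(−kτ) = e^(−0.1187 × 14.1) = 0.1876
Accumulation ratio R = 1 / (1 − e^(−kτ)) = 1 / (1 − 0.1876) = 1.231
Steady-state trough = C₀ × R × e^(−kτ) = 11.2 × 1.231 × 0.1876 = 2.586 mg/L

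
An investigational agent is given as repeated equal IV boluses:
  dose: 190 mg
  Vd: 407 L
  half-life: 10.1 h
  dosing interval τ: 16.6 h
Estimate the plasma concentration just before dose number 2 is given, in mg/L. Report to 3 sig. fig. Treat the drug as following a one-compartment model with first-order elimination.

C₀ per dose = Dose / Vd = 190 / 407 = 0.4668 mg/L
k = ln2 / t½ = 0.693147 / 10.1 = 0.06863 h⁻¹
Fraction remaining after one interval: r = e^(−kτ) = e^(−0.06863 × 16.6) = 0.3201
Before dose 2, 1 dose has been given (aged 1τ).
C_trough = C₀ × r = 0.4668 × 0.3201 = 0.1494 mg/L

0.149 mg/L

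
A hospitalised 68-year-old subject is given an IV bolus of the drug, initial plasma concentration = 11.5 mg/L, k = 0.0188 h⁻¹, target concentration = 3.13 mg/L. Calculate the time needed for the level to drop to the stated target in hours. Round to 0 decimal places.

69 h

t = ln(C₀ / C) / k = ln(11.50 / 3.13) / 0.01880
  = ln(3.674) / 0.01880 = 1.301 / 0.01880 = 69.20 h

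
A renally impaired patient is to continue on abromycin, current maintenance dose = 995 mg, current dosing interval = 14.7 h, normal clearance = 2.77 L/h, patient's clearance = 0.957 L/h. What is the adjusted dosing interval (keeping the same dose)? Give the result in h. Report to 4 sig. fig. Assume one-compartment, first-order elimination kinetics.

42.55 h

To keep the same average steady-state level, dosing rate must scale with clearance.
CL ratio = 0.957 / 2.77 = 0.3455
New interval (same dose) = 14.7 / 0.3455 = 42.55 h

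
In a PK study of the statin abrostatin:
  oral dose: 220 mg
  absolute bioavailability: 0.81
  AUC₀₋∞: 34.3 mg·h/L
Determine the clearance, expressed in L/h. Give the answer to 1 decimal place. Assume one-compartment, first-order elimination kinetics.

CL = F·Dose / AUC = 0.81 × 220 / 34.3 = 5.195 L/h

5.2 L/h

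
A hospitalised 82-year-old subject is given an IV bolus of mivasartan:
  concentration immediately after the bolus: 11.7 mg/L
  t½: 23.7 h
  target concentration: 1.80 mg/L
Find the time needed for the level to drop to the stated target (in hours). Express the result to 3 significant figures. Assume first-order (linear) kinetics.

64.0 h

k = ln2 / t½ = 0.693147 / 23.7 = 0.02925 h⁻¹
t = ln(C₀ / C) / k = ln(11.70 / 1.80) / 0.02925
  = ln(6.500) / 0.02925 = 1.872 / 0.02925 = 64.00 h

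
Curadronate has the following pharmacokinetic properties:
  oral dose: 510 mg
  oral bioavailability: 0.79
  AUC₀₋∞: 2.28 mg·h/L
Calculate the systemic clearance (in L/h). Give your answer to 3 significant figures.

CL = F·Dose / AUC = 0.79 × 510 / 2.28 = 176.7 L/h

177 L/h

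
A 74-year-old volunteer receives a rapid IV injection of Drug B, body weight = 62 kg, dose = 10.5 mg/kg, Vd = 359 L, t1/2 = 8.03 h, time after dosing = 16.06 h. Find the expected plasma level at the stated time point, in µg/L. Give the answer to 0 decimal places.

Total dose = 10.5 × 62 = 651.0 mg
C₀ = Dose / Vd = 651.0 / 359 = 1.813 mg/L
k = ln2 / t½ = 0.693147 / 8.03 = 0.08632 h⁻¹
t / t½ = 16.06 / 8.03 = 2 half-lives
C = C₀ × (1/2)^2 = 1.813 × 0.2500 = 0.4533 mg/L
Convert: 0.4533 mg/L × 1000 = 453.3 µg/L

453 µg/L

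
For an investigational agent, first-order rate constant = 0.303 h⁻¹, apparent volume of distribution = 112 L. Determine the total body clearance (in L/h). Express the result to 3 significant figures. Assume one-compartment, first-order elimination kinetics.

33.9 L/h

CL = k × Vd = 0.303 × 112 = 33.94 L/h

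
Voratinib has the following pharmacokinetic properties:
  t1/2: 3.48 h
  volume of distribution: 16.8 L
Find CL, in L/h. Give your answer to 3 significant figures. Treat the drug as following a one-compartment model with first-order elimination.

3.35 L/h

k = ln2 / t½ = 0.693147 / 3.48 = 0.1992 h⁻¹
CL = k × Vd = 0.1992 × 16.8 = 3.347 L/h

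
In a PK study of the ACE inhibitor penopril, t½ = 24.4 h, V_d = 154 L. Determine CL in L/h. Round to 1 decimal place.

k = ln2 / t½ = 0.693147 / 24.4 = 0.02841 h⁻¹
CL = k × Vd = 0.02841 × 154 = 4.375 L/h

4.4 L/h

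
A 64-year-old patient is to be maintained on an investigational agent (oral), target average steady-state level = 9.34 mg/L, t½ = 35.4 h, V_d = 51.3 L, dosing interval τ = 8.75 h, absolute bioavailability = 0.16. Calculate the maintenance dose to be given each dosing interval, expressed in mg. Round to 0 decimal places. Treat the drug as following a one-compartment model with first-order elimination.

k = ln2 / t½ = 0.693147 / 35.4 = 0.01958 h⁻¹
CL = k × Vd = 0.01958 × 51.3 = 1.004 L/h
At steady state, F × (Dose/τ) = Css × CL.
Dose = Css × CL × τ / F = 9.34 × 1.004 × 8.75 / 0.16 = 512.8 mg

513 mg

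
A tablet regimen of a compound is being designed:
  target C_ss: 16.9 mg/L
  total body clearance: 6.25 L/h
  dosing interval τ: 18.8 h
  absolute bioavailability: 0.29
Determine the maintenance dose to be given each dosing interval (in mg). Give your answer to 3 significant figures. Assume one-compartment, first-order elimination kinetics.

6850 mg

At steady state, F × (Dose/τ) = Css × CL.
Dose = Css × CL × τ / F = 16.9 × 6.250 × 18.8 / 0.29 = 6847 mg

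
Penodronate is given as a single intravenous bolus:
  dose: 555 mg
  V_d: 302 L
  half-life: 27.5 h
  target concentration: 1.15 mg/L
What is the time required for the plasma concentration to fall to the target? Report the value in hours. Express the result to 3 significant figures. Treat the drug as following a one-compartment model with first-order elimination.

18.6 h

C₀ = Dose / Vd = 555.0 / 302 = 1.838 mg/L
k = ln2 / t½ = 0.693147 / 27.5 = 0.02521 h⁻¹
t = ln(C₀ / C) / k = ln(1.838 / 1.15) / 0.02521
  = ln(1.598) / 0.02521 = 0.4688 / 0.02521 = 18.60 h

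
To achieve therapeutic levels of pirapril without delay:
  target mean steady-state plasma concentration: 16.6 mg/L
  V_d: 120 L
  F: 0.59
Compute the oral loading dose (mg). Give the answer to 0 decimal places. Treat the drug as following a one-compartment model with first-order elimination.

LD = Css × Vd / F = 16.6 × 120 / 0.59 = 3376 mg

3376 mg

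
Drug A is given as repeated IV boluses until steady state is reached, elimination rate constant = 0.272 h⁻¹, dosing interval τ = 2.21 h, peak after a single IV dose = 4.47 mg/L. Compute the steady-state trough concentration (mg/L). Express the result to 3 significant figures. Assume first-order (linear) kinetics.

e^(−kτ) = e^(−0.2720 × 2.21) = 0.5482
Accumulation ratio R = 1 / (1 − e^(−kτ)) = 1 / (1 − 0.5482) = 2.213
Steady-state trough = C₀ × R × e^(−kτ) = 4.47 × 2.213 × 0.5482 = 5.423 mg/L

5.42 mg/L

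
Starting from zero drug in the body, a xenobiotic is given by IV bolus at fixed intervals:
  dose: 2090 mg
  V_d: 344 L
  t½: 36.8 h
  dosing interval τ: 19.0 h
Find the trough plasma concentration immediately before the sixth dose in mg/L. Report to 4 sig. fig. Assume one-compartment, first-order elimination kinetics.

11.76 mg/L

C₀ per dose = Dose / Vd = 2090 / 344 = 6.076 mg/L
k = ln2 / t½ = 0.693147 / 36.8 = 0.01884 h⁻¹
Fraction remaining after one interval: r = e^(−kτ) = e^(−0.01884 × 19.0) = 0.6991
Before dose 6, 5 doses have been given (aged 1τ, 2τ, 3τ, 4τ, 5τ).
C_trough = C₀ × (r + r² + … + r^5) = C₀ × r(1−r^5)/(1−r)
        = 6.076 × 0.6991 × (1 − 0.1670) / (1 − 0.6991) = 11.76 mg/L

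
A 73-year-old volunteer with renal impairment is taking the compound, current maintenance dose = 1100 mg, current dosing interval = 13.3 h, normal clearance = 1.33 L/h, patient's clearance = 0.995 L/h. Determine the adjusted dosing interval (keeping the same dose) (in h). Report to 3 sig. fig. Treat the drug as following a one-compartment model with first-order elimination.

To keep the same average steady-state level, dosing rate must scale with clearance.
CL ratio = 0.995 / 1.33 = 0.7481
New interval (same dose) = 13.3 / 0.7481 = 17.78 h

17.8 h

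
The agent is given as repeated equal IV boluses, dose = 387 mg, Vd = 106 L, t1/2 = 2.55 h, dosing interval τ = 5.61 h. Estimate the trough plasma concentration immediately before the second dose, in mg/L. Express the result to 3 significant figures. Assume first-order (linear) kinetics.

C₀ per dose = Dose / Vd = 387 / 106 = 3.651 mg/L
k = ln2 / t½ = 0.693147 / 2.55 = 0.2718 h⁻¹
Fraction remaining after one interval: r = e^(−kτ) = e^(−0.2718 × 5.61) = 0.2177
Before dose 2, 1 dose has been given (aged 1τ).
C_trough = C₀ × r = 3.651 × 0.2177 = 0.7948 mg/L

0.795 mg/L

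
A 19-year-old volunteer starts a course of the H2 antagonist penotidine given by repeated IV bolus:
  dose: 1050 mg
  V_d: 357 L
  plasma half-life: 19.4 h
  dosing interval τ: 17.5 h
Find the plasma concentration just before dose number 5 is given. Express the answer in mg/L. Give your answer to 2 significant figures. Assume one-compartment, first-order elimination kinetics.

3.1 mg/L

C₀ per dose = Dose / Vd = 1050 / 357 = 2.941 mg/L
k = ln2 / t½ = 0.693147 / 19.4 = 0.03573 h⁻¹
Fraction remaining after one interval: r = e^(−kτ) = e^(−0.03573 × 17.5) = 0.5351
Before dose 5, 4 doses have been given (aged 1τ, 2τ, 3τ, 4τ).
C_trough = C₀ × (r + r² + … + r^4) = C₀ × r(1−r^4)/(1−r)
        = 2.941 × 0.5351 × (1 − 0.08199) / (1 − 0.5351) = 3.108 mg/L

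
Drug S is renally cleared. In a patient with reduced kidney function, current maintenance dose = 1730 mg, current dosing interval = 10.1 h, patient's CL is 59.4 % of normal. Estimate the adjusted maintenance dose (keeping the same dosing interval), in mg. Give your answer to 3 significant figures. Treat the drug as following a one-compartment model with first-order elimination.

To keep the same average steady-state level, dosing rate must scale with clearance.
CL ratio = 59.4 / 100 = 0.5940
New dose (same interval) = 1730 × 0.5940 = 1028 mg

1030 mg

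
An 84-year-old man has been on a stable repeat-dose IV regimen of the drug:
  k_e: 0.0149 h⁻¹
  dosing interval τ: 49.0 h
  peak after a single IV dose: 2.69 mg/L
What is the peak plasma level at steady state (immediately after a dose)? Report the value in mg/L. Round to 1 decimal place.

5.2 mg/L

e^(−kτ) = e^(−0.01490 × 49.0) = 0.4819
Accumulation ratio R = 1 / (1 − e^(−kτ)) = 1 / (1 − 0.4819) = 1.930
Steady-state peak = C₀ × R = 2.69 × 1.930 = 5.192 mg/L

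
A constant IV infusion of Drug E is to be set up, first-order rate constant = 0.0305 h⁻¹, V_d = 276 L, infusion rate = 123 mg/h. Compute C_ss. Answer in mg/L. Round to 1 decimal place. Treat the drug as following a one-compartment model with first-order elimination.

CL = k × Vd = 0.03050 × 276 = 8.418 L/h
At steady state Css = R₀ / CL = 123 / 8.418 = 14.61 mg/L

14.6 mg/L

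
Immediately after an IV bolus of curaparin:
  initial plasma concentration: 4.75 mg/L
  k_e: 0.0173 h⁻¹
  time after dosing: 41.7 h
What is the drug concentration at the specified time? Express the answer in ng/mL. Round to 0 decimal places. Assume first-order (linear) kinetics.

2309 ng/mL

C = C₀ · e^(−k·t) = 4.750 × e^(−0.01730 × 41.7)
  = 4.750 × 0.4861 = 2.309 mg/L
Convert: 2.309 mg/L × 1000 = 2309 ng/mL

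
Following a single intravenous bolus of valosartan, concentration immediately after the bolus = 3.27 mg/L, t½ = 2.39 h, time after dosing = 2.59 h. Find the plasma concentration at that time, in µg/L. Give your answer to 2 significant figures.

1500 µg/L

k = ln2 / t½ = 0.693147 / 2.39 = 0.2900 h⁻¹
C = C₀ · e^(−k·t) = 3.270 × e^(−0.2900 × 2.59)
  = 3.270 × 0.4718 = 1.543 mg/L
Convert: 1.543 mg/L × 1000 = 1543 µg/L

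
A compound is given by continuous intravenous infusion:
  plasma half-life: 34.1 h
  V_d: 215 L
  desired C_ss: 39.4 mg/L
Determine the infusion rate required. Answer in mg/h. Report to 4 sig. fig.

172.2 mg/h

k = ln2 / t½ = 0.693147 / 34.1 = 0.02033 h⁻¹
CL = k × Vd = 0.02033 × 215 = 4.371 L/h
At steady state, infusion rate R₀ = Css × CL = 39.4 × 4.371 = 172.2 mg/h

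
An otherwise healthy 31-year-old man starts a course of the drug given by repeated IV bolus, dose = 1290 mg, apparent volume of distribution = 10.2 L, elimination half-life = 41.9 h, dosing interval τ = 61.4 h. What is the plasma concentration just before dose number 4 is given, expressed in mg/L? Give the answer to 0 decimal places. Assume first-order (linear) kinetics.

68 mg/L

C₀ per dose = Dose / Vd = 1290 / 10.2 = 126.5 mg/L
k = ln2 / t½ = 0.693147 / 41.9 = 0.01654 h⁻¹
Fraction remaining after one interval: r = e^(−kτ) = e^(−0.01654 × 61.4) = 0.3622
Before dose 4, 3 doses have been given (aged 1τ, 2τ, 3τ).
C_trough = C₀ × (r + r² + … + r^3) = C₀ × r(1−r^3)/(1−r)
        = 126.5 × 0.3622 × (1 − 0.04752) / (1 − 0.3622) = 68.42 mg/L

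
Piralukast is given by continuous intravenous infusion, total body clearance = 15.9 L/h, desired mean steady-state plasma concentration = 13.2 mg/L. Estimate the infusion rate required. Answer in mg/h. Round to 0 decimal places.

At steady state, infusion rate R₀ = Css × CL = 13.2 × 15.90 = 209.9 mg/h

210 mg/h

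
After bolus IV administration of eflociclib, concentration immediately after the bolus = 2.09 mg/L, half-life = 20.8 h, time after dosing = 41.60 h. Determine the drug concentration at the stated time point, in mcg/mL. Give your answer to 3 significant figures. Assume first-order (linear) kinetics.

k = ln2 / t½ = 0.693147 / 20.8 = 0.03332 h⁻¹
t / t½ = 41.60 / 20.8 = 2 half-lives
C = C₀ × (1/2)^2 = 2.090 × 0.2500 = 0.5225 mg/L
(0.5225 mg/L = 0.5225 mcg/mL)

0.523 mcg/mL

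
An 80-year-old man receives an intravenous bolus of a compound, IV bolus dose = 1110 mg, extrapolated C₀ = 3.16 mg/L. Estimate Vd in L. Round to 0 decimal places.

Vd = Dose / C₀ = 1110 / 3.16 = 351.3 L

351 L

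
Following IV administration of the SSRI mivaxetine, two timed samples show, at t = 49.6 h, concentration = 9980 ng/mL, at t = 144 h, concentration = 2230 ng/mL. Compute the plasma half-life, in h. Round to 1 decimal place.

k = ln(C₁/C₂) / (t₂ − t₁) = ln(9980/2230) / (144 − 49.6)
  = 1.499 / 94.40 = 0.01588 h⁻¹
t½ = ln2 / k = 0.693147 / 0.01588 = 43.65 h

43.7 h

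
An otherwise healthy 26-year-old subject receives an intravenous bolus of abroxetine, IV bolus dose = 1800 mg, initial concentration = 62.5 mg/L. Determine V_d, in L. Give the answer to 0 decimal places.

29 L

Vd = Dose / C₀ = 1800 / 62.5 = 28.80 L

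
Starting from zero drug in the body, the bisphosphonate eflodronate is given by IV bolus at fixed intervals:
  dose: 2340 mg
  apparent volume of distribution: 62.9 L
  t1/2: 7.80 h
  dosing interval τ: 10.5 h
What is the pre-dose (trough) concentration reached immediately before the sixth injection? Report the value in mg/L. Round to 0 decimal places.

24 mg/L

C₀ per dose = Dose / Vd = 2340 / 62.9 = 37.20 mg/L
k = ln2 / t½ = 0.693147 / 7.80 = 0.08887 h⁻¹
Fraction remaining after one interval: r = e^(−kτ) = e^(−0.08887 × 10.5) = 0.3933
Before dose 6, 5 doses have been given (aged 1τ, 2τ, 3τ, 4τ, 5τ).
C_trough = C₀ × (r + r² + … + r^5) = C₀ × r(1−r^5)/(1−r)
        = 37.20 × 0.3933 × (1 − 0.009411) / (1 − 0.3933) = 23.89 mg/L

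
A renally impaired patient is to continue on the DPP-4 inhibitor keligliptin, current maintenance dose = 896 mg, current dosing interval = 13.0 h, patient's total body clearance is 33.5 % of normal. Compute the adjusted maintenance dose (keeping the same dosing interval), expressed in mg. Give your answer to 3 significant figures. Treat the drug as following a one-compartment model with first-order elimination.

To keep the same average steady-state level, dosing rate must scale with clearance.
CL ratio = 33.5 / 100 = 0.3350
New dose (same interval) = 896 × 0.3350 = 300.2 mg

300 mg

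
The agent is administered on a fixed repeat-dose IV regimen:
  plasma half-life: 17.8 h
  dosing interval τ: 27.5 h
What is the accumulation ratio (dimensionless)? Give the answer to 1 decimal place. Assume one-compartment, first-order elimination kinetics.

k = ln2 / t½ = 0.693147 / 17.8 = 0.03894 h⁻¹
e^(−kτ) = e^(−0.03894 × 27.5) = 0.3427
Accumulation ratio R = 1 / (1 − e^(−kτ)) = 1 / (1 − 0.3427) = 1.521

1.5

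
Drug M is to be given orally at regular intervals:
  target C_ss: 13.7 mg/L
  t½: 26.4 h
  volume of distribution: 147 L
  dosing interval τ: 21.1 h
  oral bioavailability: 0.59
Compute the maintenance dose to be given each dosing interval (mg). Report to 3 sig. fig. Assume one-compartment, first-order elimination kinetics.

1890 mg

k = ln2 / t½ = 0.693147 / 26.4 = 0.02626 h⁻¹
CL = k × Vd = 0.02626 × 147 = 3.860 L/h
At steady state, F × (Dose/τ) = Css × CL.
Dose = Css × CL × τ / F = 13.7 × 3.860 × 21.1 / 0.59 = 1891 mg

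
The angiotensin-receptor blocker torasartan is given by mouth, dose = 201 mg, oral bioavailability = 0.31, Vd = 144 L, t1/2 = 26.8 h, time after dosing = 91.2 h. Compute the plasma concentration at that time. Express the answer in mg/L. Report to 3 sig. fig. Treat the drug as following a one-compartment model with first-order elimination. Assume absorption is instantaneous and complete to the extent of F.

Amount reaching circulation = F × Dose = 0.31 × 201.0 = 62.31 mg
C₀ = F·Dose / Vd = 62.31 / 144 = 0.4327 mg/L
k = ln2 / t½ = 0.693147 / 26.8 = 0.02586 h⁻¹
C = C₀ · e^(−k·t) = 0.4327 × e^(−0.02586 × 91.2)
  = 0.4327 × 0.09457 = 0.04092 mg/L

0.0409 mg/L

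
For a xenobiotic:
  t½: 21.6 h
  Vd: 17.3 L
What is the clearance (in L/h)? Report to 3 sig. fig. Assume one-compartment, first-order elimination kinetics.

k = ln2 / t½ = 0.693147 / 21.6 = 0.03209 h⁻¹
CL = k × Vd = 0.03209 × 17.3 = 0.5552 L/h

0.555 L/h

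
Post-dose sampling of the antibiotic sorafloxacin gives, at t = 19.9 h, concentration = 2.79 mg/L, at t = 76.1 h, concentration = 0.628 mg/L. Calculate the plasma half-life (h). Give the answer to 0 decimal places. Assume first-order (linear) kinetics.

26 h

k = ln(C₁/C₂) / (t₂ − t₁) = ln(2.79/0.628) / (76.1 − 19.9)
  = 1.491 / 56.20 = 0.02653 h⁻¹
t½ = ln2 / k = 0.693147 / 0.02653 = 26.13 h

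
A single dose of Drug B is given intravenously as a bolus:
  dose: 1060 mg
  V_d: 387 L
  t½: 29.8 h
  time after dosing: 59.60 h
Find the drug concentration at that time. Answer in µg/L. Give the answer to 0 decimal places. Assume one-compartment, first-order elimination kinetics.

685 µg/L

C₀ = Dose / Vd = 1060 / 387 = 2.739 mg/L
k = ln2 / t½ = 0.693147 / 29.8 = 0.02326 h⁻¹
t / t½ = 59.60 / 29.8 = 2 half-lives
C = C₀ × (1/2)^2 = 2.739 × 0.2500 = 0.6848 mg/L
Convert: 0.6848 mg/L × 1000 = 684.8 µg/L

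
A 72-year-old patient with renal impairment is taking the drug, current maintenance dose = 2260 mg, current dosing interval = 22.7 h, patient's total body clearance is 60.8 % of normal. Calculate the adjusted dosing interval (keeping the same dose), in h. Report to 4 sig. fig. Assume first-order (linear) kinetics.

To keep the same average steady-state level, dosing rate must scale with clearance.
CL ratio = 60.8 / 100 = 0.6080
New interval (same dose) = 22.7 / 0.6080 = 37.34 h

37.34 h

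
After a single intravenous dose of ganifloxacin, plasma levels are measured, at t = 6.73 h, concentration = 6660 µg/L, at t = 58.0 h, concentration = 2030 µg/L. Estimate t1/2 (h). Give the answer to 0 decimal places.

30 h

k = ln(C₁/C₂) / (t₂ − t₁) = ln(6660/2030) / (58.0 − 6.73)
  = 1.188 / 51.27 = 0.02317 h⁻¹
t½ = ln2 / k = 0.693147 / 0.02317 = 29.92 h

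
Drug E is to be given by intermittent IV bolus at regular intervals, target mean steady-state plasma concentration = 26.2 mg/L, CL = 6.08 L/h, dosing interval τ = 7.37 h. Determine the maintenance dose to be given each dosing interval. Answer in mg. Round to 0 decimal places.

At steady state, Dose/τ = Css × CL.
Dose = Css × CL × τ = 26.2 × 6.080 × 7.37 = 1174 mg

1174 mg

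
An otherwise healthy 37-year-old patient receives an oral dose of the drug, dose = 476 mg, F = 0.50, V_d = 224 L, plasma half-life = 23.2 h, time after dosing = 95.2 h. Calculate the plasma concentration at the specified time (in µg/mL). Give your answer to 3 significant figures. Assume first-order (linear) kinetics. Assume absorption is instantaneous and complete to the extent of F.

Amount reaching circulation = F × Dose = 0.50 × 476.0 = 238.0 mg
C₀ = F·Dose / Vd = 238.0 / 224 = 1.063 mg/L
k = ln2 / t½ = 0.693147 / 23.2 = 0.02988 h⁻¹
C = C₀ · e^(−k·t) = 1.063 × e^(−0.02988 × 95.2)
  = 1.063 × 0.05816 = 0.06182 mg/L
(0.06182 mg/L = 0.06182 µg/mL)

0.0618 µg/mL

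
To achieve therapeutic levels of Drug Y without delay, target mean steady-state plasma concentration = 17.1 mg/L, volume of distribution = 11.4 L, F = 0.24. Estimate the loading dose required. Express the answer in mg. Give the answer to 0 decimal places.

LD = Css × Vd / F = 17.1 × 11.4 / 0.24 = 812.3 mg

812 mg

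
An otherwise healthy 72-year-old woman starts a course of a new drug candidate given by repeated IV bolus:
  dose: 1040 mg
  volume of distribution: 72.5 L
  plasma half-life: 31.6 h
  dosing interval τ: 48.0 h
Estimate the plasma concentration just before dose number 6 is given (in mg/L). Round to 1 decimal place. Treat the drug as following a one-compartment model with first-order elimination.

7.6 mg/L

C₀ per dose = Dose / Vd = 1040 / 72.5 = 14.34 mg/L
k = ln2 / t½ = 0.693147 / 31.6 = 0.02194 h⁻¹
Fraction remaining after one interval: r = e^(−kτ) = e^(−0.02194 × 48.0) = 0.3488
Before dose 6, 5 doses have been given (aged 1τ, 2τ, 3τ, 4τ, 5τ).
C_trough = C₀ × (r + r² + … + r^5) = C₀ × r(1−r^5)/(1−r)
        = 14.34 × 0.3488 × (1 − 0.005163) / (1 − 0.3488) = 7.641 mg/L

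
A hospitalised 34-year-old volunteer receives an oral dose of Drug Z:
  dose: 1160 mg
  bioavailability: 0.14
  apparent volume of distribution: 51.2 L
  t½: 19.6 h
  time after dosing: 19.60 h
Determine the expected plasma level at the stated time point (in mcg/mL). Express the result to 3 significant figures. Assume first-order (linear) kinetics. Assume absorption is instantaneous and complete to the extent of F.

Amount reaching circulation = F × Dose = 0.14 × 1160 = 162.4 mg
C₀ = F·Dose / Vd = 162.4 / 51.2 = 3.172 mg/L
k = ln2 / t½ = 0.693147 / 19.6 = 0.03536 h⁻¹
t / t½ = 19.60 / 19.6 = 1 half-lives
C = C₀ × (1/2)^1 = 3.172 × 0.5000 = 1.586 mg/L
(1.586 mg/L = 1.586 mcg/mL)

1.59 mcg/mL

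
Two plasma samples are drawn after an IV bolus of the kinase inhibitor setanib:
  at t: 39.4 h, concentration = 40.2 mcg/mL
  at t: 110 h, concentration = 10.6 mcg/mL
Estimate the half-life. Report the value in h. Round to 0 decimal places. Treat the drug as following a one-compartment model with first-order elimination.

37 h

k = ln(C₁/C₂) / (t₂ − t₁) = ln(40.2/10.6) / (110 − 39.4)
  = 1.333 / 70.60 = 0.01888 h⁻¹
t½ = ln2 / k = 0.693147 / 0.01888 = 36.71 h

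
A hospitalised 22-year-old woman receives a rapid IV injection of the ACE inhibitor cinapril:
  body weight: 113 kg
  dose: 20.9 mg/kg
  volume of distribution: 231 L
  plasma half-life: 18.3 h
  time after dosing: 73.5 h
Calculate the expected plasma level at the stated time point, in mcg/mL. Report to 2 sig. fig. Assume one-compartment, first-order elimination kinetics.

Total dose = 20.9 × 113 = 2362 mg
C₀ = Dose / Vd = 2362 / 231 = 10.23 mg/L
k = ln2 / t½ = 0.693147 / 18.3 = 0.03788 h⁻¹
C = C₀ · e^(−k·t) = 10.23 × e^(−0.03788 × 73.5)
  = 10.23 × 0.06178 = 0.6320 mg/L
(0.6320 mg/L = 0.6320 mcg/mL)

0.63 mcg/mL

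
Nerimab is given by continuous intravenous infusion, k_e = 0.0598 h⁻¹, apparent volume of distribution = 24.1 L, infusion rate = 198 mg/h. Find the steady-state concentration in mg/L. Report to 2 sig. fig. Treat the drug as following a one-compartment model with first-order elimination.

140 mg/L

CL = k × Vd = 0.05980 × 24.1 = 1.441 L/h
At steady state Css = R₀ / CL = 198 / 1.441 = 137.4 mg/L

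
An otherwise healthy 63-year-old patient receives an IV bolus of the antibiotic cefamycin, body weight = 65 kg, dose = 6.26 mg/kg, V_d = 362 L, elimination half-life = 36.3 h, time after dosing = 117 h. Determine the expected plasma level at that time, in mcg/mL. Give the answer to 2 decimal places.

Total dose = 6.26 × 65 = 406.9 mg
C₀ = Dose / Vd = 406.9 / 362 = 1.124 mg/L
k = ln2 / t½ = 0.693147 / 36.3 = 0.01909 h⁻¹
C = C₀ · e^(−k·t) = 1.124 × e^(−0.01909 × 117)
  = 1.124 × 0.1071 = 0.1204 mg/L
(0.1204 mg/L = 0.1204 mcg/mL)

0.12 mcg/mL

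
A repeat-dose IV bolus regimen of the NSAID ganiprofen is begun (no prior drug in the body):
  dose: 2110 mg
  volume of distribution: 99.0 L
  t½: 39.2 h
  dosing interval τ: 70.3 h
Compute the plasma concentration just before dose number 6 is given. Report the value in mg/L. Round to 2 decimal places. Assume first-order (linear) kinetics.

8.62 mg/L

C₀ per dose = Dose / Vd = 2110 / 99.0 = 21.31 mg/L
k = ln2 / t½ = 0.693147 / 39.2 = 0.01768 h⁻¹
Fraction remaining after one interval: r = e^(−kτ) = e^(−0.01768 × 70.3) = 0.2885
Before dose 6, 5 doses have been given (aged 1τ, 2τ, 3τ, 4τ, 5τ).
C_trough = C₀ × (r + r² + … + r^5) = C₀ × r(1−r^5)/(1−r)
        = 21.31 × 0.2885 × (1 − 0.001999) / (1 − 0.2885) = 8.624 mg/L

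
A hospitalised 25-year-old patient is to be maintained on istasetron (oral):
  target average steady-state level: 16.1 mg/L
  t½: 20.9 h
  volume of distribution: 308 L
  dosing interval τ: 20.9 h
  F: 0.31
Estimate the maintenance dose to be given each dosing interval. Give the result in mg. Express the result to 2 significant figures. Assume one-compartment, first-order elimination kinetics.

11000 mg

k = ln2 / t½ = 0.693147 / 20.9 = 0.03316 h⁻¹
CL = k × Vd = 0.03316 × 308 = 10.21 L/h
At steady state, F × (Dose/τ) = Css × CL.
Dose = Css × CL × τ / F = 16.1 × 10.21 × 20.9 / 0.31 = 11080 mg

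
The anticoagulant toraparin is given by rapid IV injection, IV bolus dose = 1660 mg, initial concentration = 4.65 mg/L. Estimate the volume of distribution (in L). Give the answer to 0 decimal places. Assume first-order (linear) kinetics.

357 L

Vd = Dose / C₀ = 1660 / 4.65 = 357.0 L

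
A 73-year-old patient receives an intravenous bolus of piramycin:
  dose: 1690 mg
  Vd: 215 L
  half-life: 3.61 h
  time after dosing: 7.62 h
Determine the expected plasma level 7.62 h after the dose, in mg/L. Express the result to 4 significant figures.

1.820 mg/L

C₀ = Dose / Vd = 1690 / 215 = 7.860 mg/L
k = ln2 / t½ = 0.693147 / 3.61 = 0.1920 h⁻¹
C = C₀ · e^(−k·t) = 7.860 × e^(−0.1920 × 7.62)
  = 7.860 × 0.2315 = 1.820 mg/L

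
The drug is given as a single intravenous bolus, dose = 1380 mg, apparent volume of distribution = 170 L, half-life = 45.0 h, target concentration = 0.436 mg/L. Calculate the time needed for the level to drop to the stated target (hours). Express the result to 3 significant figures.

C₀ = Dose / Vd = 1380 / 170 = 8.118 mg/L
k = ln2 / t½ = 0.693147 / 45.0 = 0.01540 h⁻¹
t = ln(C₀ / C) / k = ln(8.118 / 0.436) / 0.01540
  = ln(18.62) / 0.01540 = 2.924 / 0.01540 = 189.9 h

190 h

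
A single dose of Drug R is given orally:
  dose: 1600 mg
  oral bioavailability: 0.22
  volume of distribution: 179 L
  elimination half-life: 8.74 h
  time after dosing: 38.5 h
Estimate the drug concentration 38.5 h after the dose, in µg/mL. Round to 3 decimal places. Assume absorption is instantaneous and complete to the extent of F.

Amount reaching circulation = F × Dose = 0.22 × 1600 = 352.0 mg
C₀ = F·Dose / Vd = 352.0 / 179 = 1.966 mg/L
k = ln2 / t½ = 0.693147 / 8.74 = 0.07931 h⁻¹
C = C₀ · e^(−k·t) = 1.966 × e^(−0.07931 × 38.5)
  = 1.966 × 0.04720 = 0.09280 mg/L
(0.09280 mg/L = 0.09280 µg/mL)

0.093 µg/mL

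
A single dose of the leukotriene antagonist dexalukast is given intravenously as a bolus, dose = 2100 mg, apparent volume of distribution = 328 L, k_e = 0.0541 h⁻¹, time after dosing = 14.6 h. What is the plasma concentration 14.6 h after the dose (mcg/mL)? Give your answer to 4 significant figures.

C₀ = Dose / Vd = 2100 / 328 = 6.402 mg/L
C = C₀ · e^(−k·t) = 6.402 × e^(−0.05410 × 14.6)
  = 6.402 × 0.4539 = 2.906 mg/L
(2.906 mg/L = 2.906 mcg/mL)

2.906 mcg/mL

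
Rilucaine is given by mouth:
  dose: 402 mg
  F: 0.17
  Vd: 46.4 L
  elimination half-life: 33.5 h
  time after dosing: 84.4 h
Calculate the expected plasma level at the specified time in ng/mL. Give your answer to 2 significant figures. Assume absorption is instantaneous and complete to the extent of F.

260 ng/mL

Amount reaching circulation = F × Dose = 0.17 × 402.0 = 68.34 mg
C₀ = F·Dose / Vd = 68.34 / 46.4 = 1.473 mg/L
k = ln2 / t½ = 0.693147 / 33.5 = 0.02069 h⁻¹
C = C₀ · e^(−k·t) = 1.473 × e^(−0.02069 × 84.4)
  = 1.473 × 0.1744 = 0.2569 mg/L
Convert: 0.2569 mg/L × 1000 = 256.9 ng/mL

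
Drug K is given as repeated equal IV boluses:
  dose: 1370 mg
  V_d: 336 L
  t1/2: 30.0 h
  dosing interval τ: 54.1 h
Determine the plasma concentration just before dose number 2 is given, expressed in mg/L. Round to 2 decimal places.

1.17 mg/L

C₀ per dose = Dose / Vd = 1370 / 336 = 4.077 mg/L
k = ln2 / t½ = 0.693147 / 30.0 = 0.02310 h⁻¹
Fraction remaining after one interval: r = e^(−kτ) = e^(−0.02310 × 54.1) = 0.2866
Before dose 2, 1 dose has been given (aged 1τ).
C_trough = C₀ × r = 4.077 × 0.2866 = 1.168 mg/L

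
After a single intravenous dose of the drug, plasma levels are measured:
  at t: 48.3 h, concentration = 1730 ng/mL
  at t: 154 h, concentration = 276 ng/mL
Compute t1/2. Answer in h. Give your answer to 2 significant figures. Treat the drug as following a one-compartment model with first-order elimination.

40 h

k = ln(C₁/C₂) / (t₂ − t₁) = ln(1730/276) / (154 − 48.3)
  = 1.835 / 105.7 = 0.01736 h⁻¹
t½ = ln2 / k = 0.693147 / 0.01736 = 39.93 h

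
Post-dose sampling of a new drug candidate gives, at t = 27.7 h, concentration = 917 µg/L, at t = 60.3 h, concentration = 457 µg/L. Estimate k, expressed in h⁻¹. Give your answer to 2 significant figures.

0.021 h⁻¹

k = ln(C₁/C₂) / (t₂ − t₁) = ln(917/457) / (60.3 − 27.7)
  = 0.6964 / 32.60 = 0.02136 h⁻¹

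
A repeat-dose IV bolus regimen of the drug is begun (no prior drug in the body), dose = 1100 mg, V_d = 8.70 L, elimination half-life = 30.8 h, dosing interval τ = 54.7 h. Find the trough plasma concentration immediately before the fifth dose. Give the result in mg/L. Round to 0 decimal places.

52 mg/L

C₀ per dose = Dose / Vd = 1100 / 8.70 = 126.4 mg/L
k = ln2 / t½ = 0.693147 / 30.8 = 0.02250 h⁻¹
Fraction remaining after one interval: r = e^(−kτ) = e^(−0.02250 × 54.7) = 0.2921
Before dose 5, 4 doses have been given (aged 1τ, 2τ, 3τ, 4τ).
C_trough = C₀ × (r + r² + … + r^4) = C₀ × r(1−r^4)/(1−r)
        = 126.4 × 0.2921 × (1 − 0.007280) / (1 − 0.2921) = 51.78 mg/L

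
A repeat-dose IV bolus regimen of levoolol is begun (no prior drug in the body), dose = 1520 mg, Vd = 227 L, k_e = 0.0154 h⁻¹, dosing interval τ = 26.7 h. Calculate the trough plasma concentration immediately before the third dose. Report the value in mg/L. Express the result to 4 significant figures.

C₀ per dose = Dose / Vd = 1520 / 227 = 6.696 mg/L
Fraction remaining after one interval: r = e^(−kτ) = e^(−0.01540 × 26.7) = 0.6629
Before dose 3, 2 doses have been given (aged 1τ, 2τ).
C_trough = C₀ × (r + r²) = 6.696 × (0.6629 + 0.4394) = 7.381 mg/L

7.381 mg/L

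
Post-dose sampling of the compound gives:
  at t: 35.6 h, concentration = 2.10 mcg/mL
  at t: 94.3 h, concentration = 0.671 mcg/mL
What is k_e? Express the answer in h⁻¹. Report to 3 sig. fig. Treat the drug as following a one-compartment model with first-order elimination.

0.0194 h⁻¹

k = ln(C₁/C₂) / (t₂ − t₁) = ln(2.10/0.671) / (94.3 − 35.6)
  = 1.141 / 58.70 = 0.01944 h⁻¹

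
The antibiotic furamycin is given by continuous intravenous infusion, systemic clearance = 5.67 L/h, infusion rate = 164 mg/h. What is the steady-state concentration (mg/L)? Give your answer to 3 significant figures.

At steady state Css = R₀ / CL = 164 / 5.670 = 28.92 mg/L

28.9 mg/L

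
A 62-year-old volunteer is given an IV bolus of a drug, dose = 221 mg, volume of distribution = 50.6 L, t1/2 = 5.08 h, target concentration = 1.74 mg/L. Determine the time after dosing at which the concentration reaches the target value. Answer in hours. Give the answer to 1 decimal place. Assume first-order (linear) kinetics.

6.7 h

C₀ = Dose / Vd = 221.0 / 50.6 = 4.368 mg/L
k = ln2 / t½ = 0.693147 / 5.08 = 0.1364 h⁻¹
t = ln(C₀ / C) / k = ln(4.368 / 1.74) / 0.1364
  = ln(2.510) / 0.1364 = 0.9203 / 0.1364 = 6.747 h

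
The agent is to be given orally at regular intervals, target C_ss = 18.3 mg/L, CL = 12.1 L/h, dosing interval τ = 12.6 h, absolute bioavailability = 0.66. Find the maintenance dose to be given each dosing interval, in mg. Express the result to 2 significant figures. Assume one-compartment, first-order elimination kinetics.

4200 mg

At steady state, F × (Dose/τ) = Css × CL.
Dose = Css × CL × τ / F = 18.3 × 12.10 × 12.6 / 0.66 = 4227 mg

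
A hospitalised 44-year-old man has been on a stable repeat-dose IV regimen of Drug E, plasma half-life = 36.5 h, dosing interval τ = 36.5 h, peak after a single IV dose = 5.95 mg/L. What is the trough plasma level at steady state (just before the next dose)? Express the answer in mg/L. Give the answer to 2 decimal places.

k = ln2 / t½ = 0.693147 / 36.5 = 0.01899 h⁻¹
e^(−kτ) = e^(−0.01899 × 36.5) = 0.5000
Accumulation ratio R = 1 / (1 − e^(−kτ)) = 1 / (1 − 0.5000) = 2.000
Steady-state trough = C₀ × R × e^(−kτ) = 5.95 × 2.000 × 0.5000 = 5.950 mg/L

5.95 mg/L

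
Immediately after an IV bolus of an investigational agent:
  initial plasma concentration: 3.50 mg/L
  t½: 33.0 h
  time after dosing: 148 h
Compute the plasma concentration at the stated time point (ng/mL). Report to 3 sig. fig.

156 ng/mL

k = ln2 / t½ = 0.693147 / 33.0 = 0.02100 h⁻¹
C = C₀ · e^(−k·t) = 3.500 × e^(−0.02100 × 148)
  = 3.500 × 0.04469 = 0.1564 mg/L
Convert: 0.1564 mg/L × 1000 = 156.4 ng/mL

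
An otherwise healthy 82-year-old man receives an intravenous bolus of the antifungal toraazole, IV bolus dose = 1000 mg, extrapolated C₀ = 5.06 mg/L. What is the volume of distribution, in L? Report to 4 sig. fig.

197.6 L

Vd = Dose / C₀ = 1000 / 5.06 = 197.6 L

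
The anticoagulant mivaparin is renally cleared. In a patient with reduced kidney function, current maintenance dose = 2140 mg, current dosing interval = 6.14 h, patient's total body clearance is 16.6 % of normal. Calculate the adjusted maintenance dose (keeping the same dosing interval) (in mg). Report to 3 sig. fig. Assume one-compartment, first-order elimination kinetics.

355 mg

To keep the same average steady-state level, dosing rate must scale with clearance.
CL ratio = 16.6 / 100 = 0.1660
New dose (same interval) = 2140 × 0.1660 = 355.2 mg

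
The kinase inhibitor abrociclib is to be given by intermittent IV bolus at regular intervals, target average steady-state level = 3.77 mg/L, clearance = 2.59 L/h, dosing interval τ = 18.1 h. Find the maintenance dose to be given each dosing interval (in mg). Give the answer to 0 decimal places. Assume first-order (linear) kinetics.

At steady state, Dose/τ = Css × CL.
Dose = Css × CL × τ = 3.77 × 2.590 × 18.1 = 176.7 mg

177 mg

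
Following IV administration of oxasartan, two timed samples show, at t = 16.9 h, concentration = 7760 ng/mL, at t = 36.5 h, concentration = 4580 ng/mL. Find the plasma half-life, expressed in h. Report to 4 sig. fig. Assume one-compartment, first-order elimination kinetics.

k = ln(C₁/C₂) / (t₂ − t₁) = ln(7760/4580) / (36.5 − 16.9)
  = 0.5273 / 19.60 = 0.02690 h⁻¹
t½ = ln2 / k = 0.693147 / 0.02690 = 25.77 h

25.77 h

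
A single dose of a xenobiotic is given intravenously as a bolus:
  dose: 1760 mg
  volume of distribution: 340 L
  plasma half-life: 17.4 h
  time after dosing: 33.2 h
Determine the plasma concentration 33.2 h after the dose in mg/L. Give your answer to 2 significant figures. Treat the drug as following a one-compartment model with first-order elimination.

1.4 mg/L

C₀ = Dose / Vd = 1760 / 340 = 5.176 mg/L
k = ln2 / t½ = 0.693147 / 17.4 = 0.03984 h⁻¹
C = C₀ · e^(−k·t) = 5.176 × e^(−0.03984 × 33.2)
  = 5.176 × 0.2664 = 1.379 mg/L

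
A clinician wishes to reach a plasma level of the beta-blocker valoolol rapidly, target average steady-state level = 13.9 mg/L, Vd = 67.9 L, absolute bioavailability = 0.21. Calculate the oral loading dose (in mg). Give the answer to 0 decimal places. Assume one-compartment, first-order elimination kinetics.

4494 mg

LD = Css × Vd / F = 13.9 × 67.9 / 0.21 = 4494 mg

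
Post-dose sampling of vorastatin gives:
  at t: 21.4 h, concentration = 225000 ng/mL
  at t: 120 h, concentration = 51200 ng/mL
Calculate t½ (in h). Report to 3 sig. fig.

46.2 h

k = ln(C₁/C₂) / (t₂ − t₁) = ln(225000/51200) / (120 − 21.4)
  = 1.480 / 98.60 = 0.01501 h⁻¹
t½ = ln2 / k = 0.693147 / 0.01501 = 46.18 h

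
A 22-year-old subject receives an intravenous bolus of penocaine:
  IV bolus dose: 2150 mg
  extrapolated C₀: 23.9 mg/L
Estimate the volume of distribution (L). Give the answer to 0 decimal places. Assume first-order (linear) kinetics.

90 L

Vd = Dose / C₀ = 2150 / 23.9 = 89.96 L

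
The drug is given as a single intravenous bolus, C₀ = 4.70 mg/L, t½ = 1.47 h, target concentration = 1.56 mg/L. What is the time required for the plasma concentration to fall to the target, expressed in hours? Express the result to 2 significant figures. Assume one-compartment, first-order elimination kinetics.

2.3 h

k = ln2 / t½ = 0.693147 / 1.47 = 0.4715 h⁻¹
t = ln(C₀ / C) / k = ln(4.700 / 1.56) / 0.4715
  = ln(3.013) / 0.4715 = 1.103 / 0.4715 = 2.339 h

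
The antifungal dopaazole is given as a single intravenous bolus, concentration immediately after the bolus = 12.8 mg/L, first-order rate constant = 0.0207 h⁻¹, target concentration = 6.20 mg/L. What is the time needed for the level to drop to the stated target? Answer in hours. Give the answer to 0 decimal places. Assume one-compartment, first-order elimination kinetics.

35 h

t = ln(C₀ / C) / k = ln(12.80 / 6.20) / 0.02070
  = ln(2.065) / 0.02070 = 0.7251 / 0.02070 = 35.03 h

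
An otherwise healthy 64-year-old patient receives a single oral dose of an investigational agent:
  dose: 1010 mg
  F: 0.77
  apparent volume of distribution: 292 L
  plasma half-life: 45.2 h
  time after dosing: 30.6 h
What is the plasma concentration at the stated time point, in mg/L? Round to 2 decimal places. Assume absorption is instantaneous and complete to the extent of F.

Amount reaching circulation = F × Dose = 0.77 × 1010 = 777.7 mg
C₀ = F·Dose / Vd = 777.7 / 292 = 2.663 mg/L
k = ln2 / t½ = 0.693147 / 45.2 = 0.01534 h⁻¹
C = C₀ · e^(−k·t) = 2.663 × e^(−0.01534 × 30.6)
  = 2.663 × 0.6254 = 1.665 mg/L

1.67 mg/L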